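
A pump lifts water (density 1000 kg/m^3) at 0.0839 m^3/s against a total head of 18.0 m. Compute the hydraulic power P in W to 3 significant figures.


Approach: apply the hydraulic power relation, P = rho*g*Q*H.
P = 1000 * 9.81 * 0.0839 * 18.0 = 14800 W
Therefore the hydraulic power P = 14800 W.


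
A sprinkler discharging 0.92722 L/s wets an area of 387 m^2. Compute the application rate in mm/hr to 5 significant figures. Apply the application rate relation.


Approach: apply the application rate relation, rate = (Q/A)*3600.
rate = (0.92722 / 387) * 3600 = 8.6253 mm/hr
Therefore the application rate = 8.6253 mm/hr.


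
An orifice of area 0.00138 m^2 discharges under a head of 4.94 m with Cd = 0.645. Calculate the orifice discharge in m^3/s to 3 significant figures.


Approach: apply the orifice equation, Q = Cd*A*sqrt(2*g*h).
Q = 0.645 * 0.00138 * sqrt(2*9.81*4.94) = 0.00876 m^3/s
Therefore the orifice discharge = 0.00876 m^3/s.


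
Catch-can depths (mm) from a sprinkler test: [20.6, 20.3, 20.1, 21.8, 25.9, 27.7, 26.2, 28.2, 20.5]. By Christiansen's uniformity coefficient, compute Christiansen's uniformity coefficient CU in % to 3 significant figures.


Approach: apply Christiansen's uniformity coefficient, CU = (1 - mean_abs_deviation/mean)*100.
mean = 23.478 mm
mean |d_i - mean| = 3.1309 mm
CU = (1 - 3.1309/23.478)*100 = 86.7 %
Therefore Christiansen's uniformity coefficient CU = 86.7 %.


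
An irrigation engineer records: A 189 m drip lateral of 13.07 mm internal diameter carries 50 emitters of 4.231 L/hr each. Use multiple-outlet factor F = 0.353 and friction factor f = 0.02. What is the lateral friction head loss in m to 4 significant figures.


Approach: apply Darcy-Weisbach with the multiple-outlet F-factor, Q = n*q/(3600*1000) m^3/s; v = Q/A; hf = F*f*(L/D)*(v^2/(2g)).
Q = 50*4.231/(3600*1000) = 5.87639e-05 m^3/s
A = pi*(13.07e-3/2)^2 = 1.34166e-04 m^2, so v = Q/A = 0.437995 m/s
hf = 0.353*0.02*(189/0.01307)*(0.437995^2/(2*9.81)) = 0.9982 m
Therefore the lateral friction head loss = 0.9982 m.


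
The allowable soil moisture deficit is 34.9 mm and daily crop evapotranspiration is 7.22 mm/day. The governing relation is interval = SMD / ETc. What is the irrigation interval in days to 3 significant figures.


interval = 34.9 / 7.22 = 4.83 days
Therefore the irrigation interval = 4.83 days.


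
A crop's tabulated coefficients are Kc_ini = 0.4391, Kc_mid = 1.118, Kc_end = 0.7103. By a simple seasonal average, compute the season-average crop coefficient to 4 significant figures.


Approach: apply a simple seasonal average, Kc_avg = (Kc_ini + Kc_mid + Kc_end)/3.
Kc_avg = (0.4391 + 1.118 + 0.7103)/3 = 0.7558
Therefore the season-average crop coefficient = 0.7558.


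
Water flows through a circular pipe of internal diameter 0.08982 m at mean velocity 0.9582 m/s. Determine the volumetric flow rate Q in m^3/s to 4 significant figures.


Approach: apply the continuity equation for pipe flow, Q = A * v with A = pi*(D/2)^2.
A = pi*(0.08982/2)^2 = 0.00633630 m^2
Q = 0.00633630 * 0.9582 = 0.006071 m^3/s
Therefore the volumetric flow rate Q = 0.006071 m^3/s.


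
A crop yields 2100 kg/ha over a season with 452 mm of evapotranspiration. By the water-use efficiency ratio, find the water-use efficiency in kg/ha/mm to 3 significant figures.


Approach: apply the water-use efficiency ratio, WUE = yield/ET.
WUE = 2100 / 452 = 4.65 kg/ha/mm
Therefore the water-use efficiency = 4.65 kg/ha/mm.


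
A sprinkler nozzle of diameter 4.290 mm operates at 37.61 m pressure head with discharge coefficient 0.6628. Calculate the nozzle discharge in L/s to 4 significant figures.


Approach: apply the orifice equation, Q = Cd*A*sqrt(2*g*h), A = pi*(d/2)^2.
A = pi*(4.290e-3/2)^2 = 1.44545e-05 m^2
Q = 0.6628 * 1.44545e-05 * sqrt(2*9.81*37.61) * 1000 = 0.2602 L/s
Therefore the nozzle discharge = 0.2602 L/s.


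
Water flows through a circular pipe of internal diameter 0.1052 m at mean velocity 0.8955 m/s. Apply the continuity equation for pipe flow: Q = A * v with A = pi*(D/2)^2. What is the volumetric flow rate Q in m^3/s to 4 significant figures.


A = pi*(0.1052/2)^2 = 0.00869203 m^2
Q = 0.00869203 * 0.8955 = 0.007784 m^3/s
Therefore the volumetric flow rate Q = 0.007784 m^3/s.


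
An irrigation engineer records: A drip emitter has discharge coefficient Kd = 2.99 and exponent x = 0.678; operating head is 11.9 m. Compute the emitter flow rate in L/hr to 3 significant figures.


Approach: apply the emitter characteristic equation, q = Kd * h^x.
q = 2.99 * 11.9^0.678 = 16.0 L/hr
Therefore the emitter flow rate = 16.0 L/hr.


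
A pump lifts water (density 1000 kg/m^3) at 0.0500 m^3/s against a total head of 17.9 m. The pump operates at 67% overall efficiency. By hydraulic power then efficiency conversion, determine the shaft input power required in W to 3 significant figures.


Approach: apply hydraulic power then efficiency conversion, P = rho*g*Q*H; P_in = P/eta.
Step 1 — hydraulic power (P = rho*g*Q*H):
  P = 1000 * 9.81 * 0.0500 * 17.9 = 8779.9 W
Step 2 — input power: P_in = P/eta = 8779.9 / 0.67 = 13100 W
Therefore the shaft input power required = 13100 W.


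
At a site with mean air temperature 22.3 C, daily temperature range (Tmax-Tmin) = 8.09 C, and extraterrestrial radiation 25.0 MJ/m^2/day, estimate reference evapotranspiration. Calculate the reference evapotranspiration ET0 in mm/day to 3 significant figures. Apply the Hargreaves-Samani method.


Approach: apply the Hargreaves-Samani method, ET0 = 0.0023*(Tmean+17.8)*sqrt(Tmax-Tmin)*0.408*Ra.
ET0 = 0.0023*(22.3+17.8)*sqrt(8.09)*0.408*25.0 = 2.68 mm/day
Therefore the reference evapotranspiration ET0 = 2.68 mm/day.


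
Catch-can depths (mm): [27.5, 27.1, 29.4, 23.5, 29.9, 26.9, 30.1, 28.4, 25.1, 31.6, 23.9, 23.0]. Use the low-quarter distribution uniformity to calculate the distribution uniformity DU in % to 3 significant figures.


Approach: apply the low-quarter distribution uniformity, DU = (mean of lowest quarter of readings / overall mean)*100.
sorted lowest 3 of 12: [23.0, 23.5, 23.9] -> mean = 23.467 mm
overall mean = 27.200 mm
DU = (23.467/27.200)*100 = 86.3 %
Therefore the distribution uniformity DU = 86.3 %.


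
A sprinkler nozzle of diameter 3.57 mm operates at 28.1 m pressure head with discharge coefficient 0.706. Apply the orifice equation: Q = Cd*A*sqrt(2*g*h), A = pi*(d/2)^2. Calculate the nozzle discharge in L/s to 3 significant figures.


A = pi*(3.57e-3/2)^2 = 1.0010e-05 m^2
Q = 0.706 * 1.0010e-05 * sqrt(2*9.81*28.1) * 1000 = 0.166 L/s
Therefore the nozzle discharge = 0.166 L/s.


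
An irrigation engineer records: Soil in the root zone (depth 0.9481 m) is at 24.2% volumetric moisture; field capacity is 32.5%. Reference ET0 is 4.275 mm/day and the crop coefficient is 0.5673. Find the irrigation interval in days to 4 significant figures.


Approach: apply soil-water budget scheduling, SMD = (FC-theta)/100*depth*1000; ETc = ET0*Kc; interval = SMD/ETc.
Step 1 — soil moisture deficit:
  SMD = (32.5 - 24.2)/100 * 0.9481 * 1000 = 78.6923 mm
Step 2 — daily crop ET (ETc = ET0*Kc):
  ETc = 4.275 * 0.5673 = 2.42521 mm/day
Step 3 — irrigation interval (SMD/ETc):
  interval = 78.6923 / 2.42521 = 32.45 days
Therefore the irrigation interval = 32.45 days.


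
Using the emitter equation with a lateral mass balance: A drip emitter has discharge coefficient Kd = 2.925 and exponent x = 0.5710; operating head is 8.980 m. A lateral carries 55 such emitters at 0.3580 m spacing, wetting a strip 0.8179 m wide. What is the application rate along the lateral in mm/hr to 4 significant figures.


Approach: apply the emitter equation with a lateral mass balance, q = Kd*h^x; Q = n*q; rate = Q/(n*spacing*width).
Step 1 — single emitter flow (q = Kd*h^x):
  q = 2.925 * 8.980^0.5710 = 10.2435 L/hr
Step 2 — total lateral flow: Q = 55 * 10.2435 = 563.390 L/hr
Step 3 — wetted area: A = 55 * 0.3580 * 0.8179 = 16.1045 m^2
Step 4 — application rate: Q/A = 563.390/16.1045 = 34.98 mm/hr
Therefore the application rate along the lateral = 34.98 mm/hr.


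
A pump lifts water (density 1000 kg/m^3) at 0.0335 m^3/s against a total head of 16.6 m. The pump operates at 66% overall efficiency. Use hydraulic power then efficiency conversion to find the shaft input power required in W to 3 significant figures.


Approach: apply hydraulic power then efficiency conversion, P = rho*g*Q*H; P_in = P/eta.
Step 1 — hydraulic power (P = rho*g*Q*H):
  P = 1000 * 9.81 * 0.0335 * 16.6 = 5455.3 W
Step 2 — input power: P_in = P/eta = 5455.3 / 0.66 = 8270 W
Therefore the shaft input power required = 8270 W.


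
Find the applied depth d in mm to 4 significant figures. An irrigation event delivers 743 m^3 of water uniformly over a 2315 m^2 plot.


Approach: apply depth from volume over area, d = (V/A)*1000.
d = (743 / 2315) * 1000 = 321.0 mm
Therefore the applied depth d = 321.0 mm.


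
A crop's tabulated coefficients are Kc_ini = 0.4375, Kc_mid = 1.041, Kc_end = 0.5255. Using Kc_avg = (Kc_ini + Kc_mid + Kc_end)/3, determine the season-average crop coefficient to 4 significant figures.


Kc_avg = (0.4375 + 1.041 + 0.5255)/3 = 0.6680
Therefore the season-average crop coefficient = 0.6680.


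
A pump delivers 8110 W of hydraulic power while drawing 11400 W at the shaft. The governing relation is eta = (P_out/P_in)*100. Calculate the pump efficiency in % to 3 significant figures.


eta = (8110 / 11400) * 100 = 71.1 %
Therefore the pump efficiency = 71.1 %.


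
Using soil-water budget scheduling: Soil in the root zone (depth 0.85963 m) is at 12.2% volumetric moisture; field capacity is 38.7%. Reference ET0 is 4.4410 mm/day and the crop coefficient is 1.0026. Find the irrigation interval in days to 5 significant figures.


Approach: apply soil-water budget scheduling, SMD = (FC-theta)/100*depth*1000; ETc = ET0*Kc; interval = SMD/ETc.
Step 1 — soil moisture deficit:
  SMD = (38.7 - 12.2)/100 * 0.85963 * 1000 = 227.8020 mm
Step 2 — daily crop ET (ETc = ET0*Kc):
  ETc = 4.4410 * 1.0026 = 4.452547 mm/day
Step 3 — irrigation interval (SMD/ETc):
  interval = 227.8020 / 4.452547 = 51.162 days
Therefore the irrigation interval = 51.162 days.


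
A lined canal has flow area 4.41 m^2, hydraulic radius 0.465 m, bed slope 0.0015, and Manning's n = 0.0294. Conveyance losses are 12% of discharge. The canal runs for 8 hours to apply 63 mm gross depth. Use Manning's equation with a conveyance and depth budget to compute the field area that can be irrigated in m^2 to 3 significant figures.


Approach: apply Manning's equation with a conveyance and depth budget, Q = (1/n)*A*R^(2/3)*S^(1/2); Q_field = Q*(1-loss); Area = Q_field*t/(d/1000).
Step 1 — canal discharge (Manning's equation):
  Q = (1/0.0294) * 4.41 * 0.465^(2/3) * 0.0015^(1/2) = 3.4869 m^3/s
Step 2 — delivered flow: Q_field = 3.4869*(1 - 12/100) = 3.0685 m^3/s
Step 3 — volume delivered: V = 3.0685 * 8*3600 = 88372 m^3
Step 4 — area served: A = V / (depth/1000) = 88372 / 0.063 = 1400000 m^2
Therefore the field area that can be irrigated = 1400000 m^2.


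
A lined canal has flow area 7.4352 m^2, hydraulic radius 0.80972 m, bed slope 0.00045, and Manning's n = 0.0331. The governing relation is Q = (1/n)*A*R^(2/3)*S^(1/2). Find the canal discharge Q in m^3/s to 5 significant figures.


Q = (1/0.0331) * 7.4352 * 0.80972^(2/3) * 0.00045^(1/2) = 4.1396 m^3/s
Therefore the canal discharge Q = 4.1396 m^3/s.


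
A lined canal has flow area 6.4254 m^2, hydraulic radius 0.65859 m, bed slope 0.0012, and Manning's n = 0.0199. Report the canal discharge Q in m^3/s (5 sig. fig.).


Approach: apply Manning's equation, Q = (1/n)*A*R^(2/3)*S^(1/2).
Q = (1/0.0199) * 6.4254 * 0.65859^(2/3) * 0.0012^(1/2) = 8.4667 m^3/s
Therefore the canal discharge Q = 8.4667 m^3/s.


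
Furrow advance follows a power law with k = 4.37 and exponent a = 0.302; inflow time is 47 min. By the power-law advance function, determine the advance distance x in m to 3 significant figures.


Approach: apply the power-law advance function, x = k*t^a.
x = 4.37 * 47^0.302 = 14.0 m
Therefore the advance distance x = 14.0 m.


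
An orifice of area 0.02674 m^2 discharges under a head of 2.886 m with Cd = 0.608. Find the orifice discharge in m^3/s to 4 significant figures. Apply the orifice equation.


Approach: apply the orifice equation, Q = Cd*A*sqrt(2*g*h).
Q = 0.608 * 0.02674 * sqrt(2*9.81*2.886) = 0.1223 m^3/s
Therefore the orifice discharge = 0.1223 m^3/s.


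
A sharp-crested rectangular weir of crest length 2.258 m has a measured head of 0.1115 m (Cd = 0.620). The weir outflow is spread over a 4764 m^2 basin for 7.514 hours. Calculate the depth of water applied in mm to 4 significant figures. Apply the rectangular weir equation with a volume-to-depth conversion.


Approach: apply the rectangular weir equation with a volume-to-depth conversion, Q = (2/3)*Cd*L*sqrt(2g)*H^1.5; d = Q*t/A * 1000.
Step 1 — weir discharge:
  Q = (2/3)*0.620*2.258*sqrt(2*9.81)*0.1115^1.5 = 0.153917 m^3/s
Step 2 — volume: V = 0.153917 * 7.514*3600 = 4163.51 m^3
Step 3 — depth: d = V/A * 1000 = 4163.51/4764 * 1000 = 874.0 mm
Therefore the depth of water applied = 874.0 mm.


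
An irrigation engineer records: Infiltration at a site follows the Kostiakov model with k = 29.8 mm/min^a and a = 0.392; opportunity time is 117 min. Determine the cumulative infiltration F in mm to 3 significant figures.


Approach: apply the Kostiakov infiltration equation, F = k*t^a.
F = 29.8 * 117^0.392 = 193 mm
Therefore the cumulative infiltration F = 193 mm.


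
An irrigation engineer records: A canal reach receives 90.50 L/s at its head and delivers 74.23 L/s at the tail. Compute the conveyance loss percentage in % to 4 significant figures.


Approach: apply the conveyance loss ratio, loss% = ((Q_head - Q_tail)/Q_head)*100.
loss = ((90.50 - 74.23)/90.50)*100 = 17.98 %
Therefore the conveyance loss percentage = 17.98 %.


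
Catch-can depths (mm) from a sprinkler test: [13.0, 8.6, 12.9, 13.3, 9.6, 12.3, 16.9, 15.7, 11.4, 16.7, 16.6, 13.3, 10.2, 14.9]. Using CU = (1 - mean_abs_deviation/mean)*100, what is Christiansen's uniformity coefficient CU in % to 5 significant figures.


mean = 13.24286 mm
mean |d_i - mean| = 2.100000 mm
CU = (1 - 2.100000/13.24286)*100 = 84.142 %
Therefore Christiansen's uniformity coefficient CU = 84.142 %.


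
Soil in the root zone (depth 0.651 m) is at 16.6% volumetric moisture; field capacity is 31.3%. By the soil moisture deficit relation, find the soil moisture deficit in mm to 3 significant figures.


Approach: apply the soil moisture deficit relation, SMD = (FC - theta)/100 * depth * 1000.
SMD = (31.3 - 16.6)/100 * 0.651 * 1000 = 95.7 mm
Therefore the soil moisture deficit = 95.7 mm.


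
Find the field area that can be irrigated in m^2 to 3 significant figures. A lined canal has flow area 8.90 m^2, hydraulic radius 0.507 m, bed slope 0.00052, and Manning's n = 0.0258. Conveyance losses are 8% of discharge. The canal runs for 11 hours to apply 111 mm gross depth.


Approach: apply Manning's equation with a conveyance and depth budget, Q = (1/n)*A*R^(2/3)*S^(1/2); Q_field = Q*(1-loss); Area = Q_field*t/(d/1000).
Step 1 — canal discharge (Manning's equation):
  Q = (1/0.0258) * 8.90 * 0.507^(2/3) * 0.00052^(1/2) = 5.0016 m^3/s
Step 2 — delivered flow: Q_field = 5.0016*(1 - 8/100) = 4.6015 m^3/s
Step 3 — volume delivered: V = 4.6015 * 11*3600 = 182220 m^3
Step 4 — area served: A = V / (depth/1000) = 182220 / 0.111 = 1640000 m^2
Therefore the field area that can be irrigated = 1640000 m^2.


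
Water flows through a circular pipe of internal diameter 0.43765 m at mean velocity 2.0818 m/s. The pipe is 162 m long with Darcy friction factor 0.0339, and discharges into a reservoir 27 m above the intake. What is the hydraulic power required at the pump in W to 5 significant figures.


Approach: apply continuity + Darcy-Weisbach + hydraulic power, Q = A*v; hf = f*(L/D)*(v^2/(2g)); H = static + hf; P = rho*g*Q*H.
Step 1 — flow rate (continuity, Q = A*v):
  A = pi*(0.43765/2)^2 = 0.1504332 m^2
  Q = 0.1504332 * 2.0818 = 0.3131719 m^3/s
Step 2 — friction head loss (Darcy-Weisbach):
  hf = 0.0339 * (162/0.43765) * (2.0818^2 / (2*9.81))
  hf = 2.771831 m
Step 3 — total head: H = 27 + 2.771831 = 29.77183 m
Step 4 — hydraulic power (P = rho*g*Q*H):
  P = 1000 * 9.81 * 0.3131719 * 29.77183 = 91465 W
Therefore the hydraulic power required at the pump = 91465 W.


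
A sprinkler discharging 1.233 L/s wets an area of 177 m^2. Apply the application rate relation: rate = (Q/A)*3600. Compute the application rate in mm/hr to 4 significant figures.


rate = (1.233 / 177) * 3600 = 25.08 mm/hr
Therefore the application rate = 25.08 mm/hr.


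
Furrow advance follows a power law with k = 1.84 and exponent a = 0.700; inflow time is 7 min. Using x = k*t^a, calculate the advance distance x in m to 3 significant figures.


x = 1.84 * 7^0.700 = 7.18 m
Therefore the advance distance x = 7.18 m.


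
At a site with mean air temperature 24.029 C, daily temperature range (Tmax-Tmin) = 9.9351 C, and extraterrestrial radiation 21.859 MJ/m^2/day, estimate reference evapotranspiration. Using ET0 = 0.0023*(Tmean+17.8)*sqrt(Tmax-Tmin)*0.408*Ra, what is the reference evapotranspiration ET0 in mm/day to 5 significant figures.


ET0 = 0.0023*(24.029+17.8)*sqrt(9.9351)*0.408*21.859 = 2.7045 mm/day
Therefore the reference evapotranspiration ET0 = 2.7045 mm/day.


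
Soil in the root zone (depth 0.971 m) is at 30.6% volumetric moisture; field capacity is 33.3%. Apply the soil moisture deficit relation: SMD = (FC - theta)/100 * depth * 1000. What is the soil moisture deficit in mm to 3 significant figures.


SMD = (33.3 - 30.6)/100 * 0.971 * 1000 = 26.2 mm
Therefore the soil moisture deficit = 26.2 mm.


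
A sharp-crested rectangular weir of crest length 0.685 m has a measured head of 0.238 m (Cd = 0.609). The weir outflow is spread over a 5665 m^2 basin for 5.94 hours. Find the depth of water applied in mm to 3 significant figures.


Approach: apply the rectangular weir equation with a volume-to-depth conversion, Q = (2/3)*Cd*L*sqrt(2g)*H^1.5; d = Q*t/A * 1000.
Step 1 — weir discharge:
  Q = (2/3)*0.609*0.685*sqrt(2*9.81)*0.238^1.5 = 0.14303 m^3/s
Step 2 — volume: V = 0.14303 * 5.94*3600 = 3058.6 m^3
Step 3 — depth: d = V/A * 1000 = 3058.6/5665 * 1000 = 540 mm
Therefore the depth of water applied = 540 mm.


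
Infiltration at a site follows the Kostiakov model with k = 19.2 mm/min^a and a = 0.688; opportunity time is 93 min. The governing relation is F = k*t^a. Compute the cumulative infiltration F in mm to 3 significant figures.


F = 19.2 * 93^0.688 = 434 mm
Therefore the cumulative infiltration F = 434 mm.


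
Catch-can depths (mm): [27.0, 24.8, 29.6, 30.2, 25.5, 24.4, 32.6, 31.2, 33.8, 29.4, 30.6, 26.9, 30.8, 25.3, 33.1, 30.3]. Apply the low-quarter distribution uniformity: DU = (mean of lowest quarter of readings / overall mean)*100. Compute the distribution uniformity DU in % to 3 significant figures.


sorted lowest 4 of 16: [24.4, 24.8, 25.3, 25.5] -> mean = 25.000 mm
overall mean = 29.094 mm
DU = (25.000/29.094)*100 = 85.9 %
Therefore the distribution uniformity DU = 85.9 %.


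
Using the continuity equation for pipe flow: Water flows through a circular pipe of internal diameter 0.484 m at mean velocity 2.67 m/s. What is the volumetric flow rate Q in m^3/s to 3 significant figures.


Approach: apply the continuity equation for pipe flow, Q = A * v with A = pi*(D/2)^2.
A = pi*(0.484/2)^2 = 0.18398 m^2
Q = 0.18398 * 2.67 = 0.491 m^3/s
Therefore the volumetric flow rate Q = 0.491 m^3/s.


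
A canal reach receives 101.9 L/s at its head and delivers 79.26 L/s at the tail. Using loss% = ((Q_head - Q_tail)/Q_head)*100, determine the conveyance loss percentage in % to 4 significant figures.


loss = ((101.9 - 79.26)/101.9)*100 = 22.22 %
Therefore the conveyance loss percentage = 22.22 %.


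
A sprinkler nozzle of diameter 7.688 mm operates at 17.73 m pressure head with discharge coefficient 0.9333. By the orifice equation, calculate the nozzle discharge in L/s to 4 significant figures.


Approach: apply the orifice equation, Q = Cd*A*sqrt(2*g*h), A = pi*(d/2)^2.
A = pi*(7.688e-3/2)^2 = 4.64212e-05 m^2
Q = 0.9333 * 4.64212e-05 * sqrt(2*9.81*17.73) * 1000 = 0.8081 L/s
Therefore the nozzle discharge = 0.8081 L/s.


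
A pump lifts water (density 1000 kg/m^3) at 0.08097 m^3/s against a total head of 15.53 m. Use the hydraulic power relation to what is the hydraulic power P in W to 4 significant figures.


Approach: apply the hydraulic power relation, P = rho*g*Q*H.
P = 1000 * 9.81 * 0.08097 * 15.53 = 12340 W
Therefore the hydraulic power P = 12340 W.


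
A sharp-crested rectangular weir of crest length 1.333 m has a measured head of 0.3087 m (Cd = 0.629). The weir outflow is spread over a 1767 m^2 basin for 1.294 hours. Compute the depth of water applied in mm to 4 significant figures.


Approach: apply the rectangular weir equation with a volume-to-depth conversion, Q = (2/3)*Cd*L*sqrt(2g)*H^1.5; d = Q*t/A * 1000.
Step 1 — weir discharge:
  Q = (2/3)*0.629*1.333*sqrt(2*9.81)*0.3087^1.5 = 0.424663 m^3/s
Step 2 — volume: V = 0.424663 * 1.294*3600 = 1978.25 m^3
Step 3 — depth: d = V/A * 1000 = 1978.25/1767 * 1000 = 1120 mm
Therefore the depth of water applied = 1120 mm.


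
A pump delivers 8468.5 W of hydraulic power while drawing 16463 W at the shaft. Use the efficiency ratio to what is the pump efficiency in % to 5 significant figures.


Approach: apply the efficiency ratio, eta = (P_out/P_in)*100.
eta = (8468.5 / 16463) * 100 = 51.440 %
Therefore the pump efficiency = 51.440 %.


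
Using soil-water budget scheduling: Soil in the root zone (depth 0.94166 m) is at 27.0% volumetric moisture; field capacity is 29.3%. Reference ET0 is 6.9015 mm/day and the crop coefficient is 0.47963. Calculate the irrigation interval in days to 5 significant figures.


Approach: apply soil-water budget scheduling, SMD = (FC-theta)/100*depth*1000; ETc = ET0*Kc; interval = SMD/ETc.
Step 1 — soil moisture deficit:
  SMD = (29.3 - 27.0)/100 * 0.94166 * 1000 = 21.65818 mm
Step 2 — daily crop ET (ETc = ET0*Kc):
  ETc = 6.9015 * 0.47963 = 3.310166 mm/day
Step 3 — irrigation interval (SMD/ETc):
  interval = 21.65818 / 3.310166 = 6.5429 days
Therefore the irrigation interval = 6.5429 days.


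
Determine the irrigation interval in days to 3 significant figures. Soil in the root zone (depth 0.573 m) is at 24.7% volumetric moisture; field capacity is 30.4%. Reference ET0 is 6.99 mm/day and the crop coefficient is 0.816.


Approach: apply soil-water budget scheduling, SMD = (FC-theta)/100*depth*1000; ETc = ET0*Kc; interval = SMD/ETc.
Step 1 — soil moisture deficit:
  SMD = (30.4 - 24.7)/100 * 0.573 * 1000 = 32.661 mm
Step 2 — daily crop ET (ETc = ET0*Kc):
  ETc = 6.99 * 0.816 = 5.7038 mm/day
Step 3 — irrigation interval (SMD/ETc):
  interval = 32.661 / 5.7038 = 5.73 days
Therefore the irrigation interval = 5.73 days.


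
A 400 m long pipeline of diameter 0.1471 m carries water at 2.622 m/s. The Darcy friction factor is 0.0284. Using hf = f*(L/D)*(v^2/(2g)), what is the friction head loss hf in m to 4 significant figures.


hf = 0.0284 * (400/0.1471) * (2.622^2 / (2*9.81))
hf = 27.06 m
Therefore the friction head loss hf = 27.06 m.


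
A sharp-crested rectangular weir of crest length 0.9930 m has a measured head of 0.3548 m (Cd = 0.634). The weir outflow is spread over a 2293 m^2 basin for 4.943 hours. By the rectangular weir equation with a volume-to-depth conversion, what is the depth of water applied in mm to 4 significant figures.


Approach: apply the rectangular weir equation with a volume-to-depth conversion, Q = (2/3)*Cd*L*sqrt(2g)*H^1.5; d = Q*t/A * 1000.
Step 1 — weir discharge:
  Q = (2/3)*0.634*0.9930*sqrt(2*9.81)*0.3548^1.5 = 0.392891 m^3/s
Step 2 — volume: V = 0.392891 * 4.943*3600 = 6991.42 m^3
Step 3 — depth: d = V/A * 1000 = 6991.42/2293 * 1000 = 3049 mm
Therefore the depth of water applied = 3049 mm.


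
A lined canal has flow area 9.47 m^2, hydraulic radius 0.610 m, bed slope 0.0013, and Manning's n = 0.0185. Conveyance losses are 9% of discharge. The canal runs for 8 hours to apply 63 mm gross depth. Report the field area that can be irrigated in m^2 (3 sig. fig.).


Approach: apply Manning's equation with a conveyance and depth budget, Q = (1/n)*A*R^(2/3)*S^(1/2); Q_field = Q*(1-loss); Area = Q_field*t/(d/1000).
Step 1 — canal discharge (Manning's equation):
  Q = (1/0.0185) * 9.47 * 0.610^(2/3) * 0.0013^(1/2) = 13.275 m^3/s
Step 2 — delivered flow: Q_field = 13.275*(1 - 9/100) = 12.080 m^3/s
Step 3 — volume delivered: V = 12.080 * 8*3600 = 347910 m^3
Step 4 — area served: A = V / (depth/1000) = 347910 / 0.063 = 5520000 m^2
Therefore the field area that can be irrigated = 5520000 m^2.


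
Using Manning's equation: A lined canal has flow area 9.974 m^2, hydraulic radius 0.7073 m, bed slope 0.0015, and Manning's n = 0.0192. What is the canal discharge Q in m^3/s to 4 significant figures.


Approach: apply Manning's equation, Q = (1/n)*A*R^(2/3)*S^(1/2).
Q = (1/0.0192) * 9.974 * 0.7073^(2/3) * 0.0015^(1/2) = 15.97 m^3/s
Therefore the canal discharge Q = 15.97 m^3/s.


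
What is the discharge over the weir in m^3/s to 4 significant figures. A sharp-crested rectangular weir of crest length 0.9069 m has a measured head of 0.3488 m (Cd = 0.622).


Approach: apply the rectangular weir equation, Q = (2/3)*Cd*L*sqrt(2g)*H^1.5.
Q = (2/3)*0.622*0.9069*sqrt(2*9.81)*0.3488^1.5 = 0.3431 m^3/s
Therefore the discharge over the weir = 0.3431 m^3/s.


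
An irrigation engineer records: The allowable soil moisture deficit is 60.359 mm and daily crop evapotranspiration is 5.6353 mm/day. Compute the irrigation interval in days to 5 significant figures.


Approach: apply the irrigation interval relation, interval = SMD / ETc.
interval = 60.359 / 5.6353 = 10.711 days
Therefore the irrigation interval = 10.711 days.


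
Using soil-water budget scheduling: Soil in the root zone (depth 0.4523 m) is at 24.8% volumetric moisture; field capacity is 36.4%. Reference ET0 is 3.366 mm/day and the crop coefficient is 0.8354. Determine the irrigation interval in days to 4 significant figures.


Approach: apply soil-water budget scheduling, SMD = (FC-theta)/100*depth*1000; ETc = ET0*Kc; interval = SMD/ETc.
Step 1 — soil moisture deficit:
  SMD = (36.4 - 24.8)/100 * 0.4523 * 1000 = 52.4668 mm
Step 2 — daily crop ET (ETc = ET0*Kc):
  ETc = 3.366 * 0.8354 = 2.81196 mm/day
Step 3 — irrigation interval (SMD/ETc):
  interval = 52.4668 / 2.81196 = 18.66 days
Therefore the irrigation interval = 18.66 days.


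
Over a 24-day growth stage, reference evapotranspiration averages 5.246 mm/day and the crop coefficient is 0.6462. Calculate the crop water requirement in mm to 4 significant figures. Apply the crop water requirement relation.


Approach: apply the crop water requirement relation, CWR = ET0 * Kc * days.
CWR = 5.246 * 0.6462 * 24 = 81.36 mm
Therefore the crop water requirement = 81.36 mm.


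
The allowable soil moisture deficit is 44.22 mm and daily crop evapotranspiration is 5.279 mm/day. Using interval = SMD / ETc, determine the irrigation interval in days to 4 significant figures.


interval = 44.22 / 5.279 = 8.377 days
Therefore the irrigation interval = 8.377 days.


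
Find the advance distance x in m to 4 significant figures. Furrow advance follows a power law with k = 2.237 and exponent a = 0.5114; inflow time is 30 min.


Approach: apply the power-law advance function, x = k*t^a.
x = 2.237 * 30^0.5114 = 12.74 m
Therefore the advance distance x = 12.74 m.


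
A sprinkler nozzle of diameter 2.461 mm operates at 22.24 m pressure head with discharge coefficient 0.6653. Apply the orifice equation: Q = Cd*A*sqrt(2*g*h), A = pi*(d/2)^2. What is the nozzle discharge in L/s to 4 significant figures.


A = pi*(2.461e-3/2)^2 = 4.75678e-06 m^2
Q = 0.6653 * 4.75678e-06 * sqrt(2*9.81*22.24) * 1000 = 0.06611 L/s
Therefore the nozzle discharge = 0.06611 L/s.


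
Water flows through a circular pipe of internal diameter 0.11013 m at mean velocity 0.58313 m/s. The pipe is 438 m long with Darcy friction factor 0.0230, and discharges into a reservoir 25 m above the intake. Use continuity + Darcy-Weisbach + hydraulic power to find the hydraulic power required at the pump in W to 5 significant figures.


Approach: apply continuity + Darcy-Weisbach + hydraulic power, Q = A*v; hf = f*(L/D)*(v^2/(2g)); H = static + hf; P = rho*g*Q*H.
Step 1 — flow rate (continuity, Q = A*v):
  A = pi*(0.11013/2)^2 = 0.009525793 m^2
  Q = 0.009525793 * 0.58313 = 0.005554776 m^3/s
Step 2 — friction head loss (Darcy-Weisbach):
  hf = 0.0230 * (438/0.11013) * (0.58313^2 / (2*9.81))
  hf = 1.585361 m
Step 3 — total head: H = 25 + 1.585361 = 26.58536 m
Step 4 — hydraulic power (P = rho*g*Q*H):
  P = 1000 * 9.81 * 0.005554776 * 26.58536 = 1448.7 W
Therefore the hydraulic power required at the pump = 1448.7 W.


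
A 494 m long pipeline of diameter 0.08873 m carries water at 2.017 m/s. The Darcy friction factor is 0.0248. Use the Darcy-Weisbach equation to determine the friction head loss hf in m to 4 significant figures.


Approach: apply the Darcy-Weisbach equation, hf = f*(L/D)*(v^2/(2g)).
hf = 0.0248 * (494/0.08873) * (2.017^2 / (2*9.81))
hf = 28.63 m
Therefore the friction head loss hf = 28.63 m.


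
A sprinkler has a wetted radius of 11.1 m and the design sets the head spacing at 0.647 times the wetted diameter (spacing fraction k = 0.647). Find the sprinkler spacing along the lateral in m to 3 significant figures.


Approach: apply the sprinkler spacing rule (spacing as a fraction of wetted diameter), S = k*(2*R).
S = 0.647 * (2 * 11.1) = 14.4 m
Therefore the sprinkler spacing along the lateral = 14.4 m.


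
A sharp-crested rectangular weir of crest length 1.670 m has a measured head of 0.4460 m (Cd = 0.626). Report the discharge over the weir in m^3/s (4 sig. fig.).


Approach: apply the rectangular weir equation, Q = (2/3)*Cd*L*sqrt(2g)*H^1.5.
Q = (2/3)*0.626*1.670*sqrt(2*9.81)*0.4460^1.5 = 0.9195 m^3/s
Therefore the discharge over the weir = 0.9195 m^3/s.


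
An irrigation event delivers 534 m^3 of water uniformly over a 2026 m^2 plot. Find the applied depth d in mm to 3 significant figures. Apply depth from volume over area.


Approach: apply depth from volume over area, d = (V/A)*1000.
d = (534 / 2026) * 1000 = 264 mm
Therefore the applied depth d = 264 mm.


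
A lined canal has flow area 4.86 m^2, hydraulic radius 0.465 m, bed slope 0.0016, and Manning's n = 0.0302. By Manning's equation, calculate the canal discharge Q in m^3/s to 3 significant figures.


Approach: apply Manning's equation, Q = (1/n)*A*R^(2/3)*S^(1/2).
Q = (1/0.0302) * 4.86 * 0.465^(2/3) * 0.0016^(1/2) = 3.86 m^3/s
Therefore the canal discharge Q = 3.86 m^3/s.


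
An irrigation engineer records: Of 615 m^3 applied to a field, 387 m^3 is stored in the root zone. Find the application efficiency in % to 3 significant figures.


Approach: apply the application efficiency ratio, Ea = (stored/applied)*100.
Ea = (387/615)*100 = 62.9 %
Therefore the application efficiency = 62.9 %.


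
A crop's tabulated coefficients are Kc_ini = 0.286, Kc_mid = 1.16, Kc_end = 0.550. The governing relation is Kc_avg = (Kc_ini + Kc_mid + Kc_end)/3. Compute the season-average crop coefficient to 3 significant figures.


Kc_avg = (0.286 + 1.16 + 0.550)/3 = 0.665
Therefore the season-average crop coefficient = 0.665.


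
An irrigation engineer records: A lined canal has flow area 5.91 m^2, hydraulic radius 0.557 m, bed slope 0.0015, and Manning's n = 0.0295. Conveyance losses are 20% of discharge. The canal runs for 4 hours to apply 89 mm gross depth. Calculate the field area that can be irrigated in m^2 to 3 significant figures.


Approach: apply Manning's equation with a conveyance and depth budget, Q = (1/n)*A*R^(2/3)*S^(1/2); Q_field = Q*(1-loss); Area = Q_field*t/(d/1000).
Step 1 — canal discharge (Manning's equation):
  Q = (1/0.0295) * 5.91 * 0.557^(2/3) * 0.0015^(1/2) = 5.2527 m^3/s
Step 2 — delivered flow: Q_field = 5.2527*(1 - 20/100) = 4.2021 m^3/s
Step 3 — volume delivered: V = 4.2021 * 4*3600 = 60511 m^3
Step 4 — area served: A = V / (depth/1000) = 60511 / 0.089 = 680000 m^2
Therefore the field area that can be irrigated = 680000 m^2.


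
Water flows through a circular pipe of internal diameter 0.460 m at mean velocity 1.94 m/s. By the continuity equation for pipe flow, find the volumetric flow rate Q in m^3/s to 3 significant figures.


Approach: apply the continuity equation for pipe flow, Q = A * v with A = pi*(D/2)^2.
A = pi*(0.460/2)^2 = 0.16619 m^2
Q = 0.16619 * 1.94 = 0.322 m^3/s
Therefore the volumetric flow rate Q = 0.322 m^3/s.


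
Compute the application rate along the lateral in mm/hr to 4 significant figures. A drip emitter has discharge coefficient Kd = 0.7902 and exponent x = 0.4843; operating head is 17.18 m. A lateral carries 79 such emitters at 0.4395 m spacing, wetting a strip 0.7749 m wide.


Approach: apply the emitter equation with a lateral mass balance, q = Kd*h^x; Q = n*q; rate = Q/(n*spacing*width).
Step 1 — single emitter flow (q = Kd*h^x):
  q = 0.7902 * 17.18^0.4843 = 3.13227 L/hr
Step 2 — total lateral flow: Q = 79 * 3.13227 = 247.449 L/hr
Step 3 — wetted area: A = 79 * 0.4395 * 0.7749 = 26.9049 m^2
Step 4 — application rate: Q/A = 247.449/26.9049 = 9.197 mm/hr
Therefore the application rate along the lateral = 9.197 mm/hr.


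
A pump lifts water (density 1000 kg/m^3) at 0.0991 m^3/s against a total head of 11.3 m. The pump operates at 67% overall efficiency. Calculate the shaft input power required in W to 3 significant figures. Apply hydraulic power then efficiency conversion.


Approach: apply hydraulic power then efficiency conversion, P = rho*g*Q*H; P_in = P/eta.
Step 1 — hydraulic power (P = rho*g*Q*H):
  P = 1000 * 9.81 * 0.0991 * 11.3 = 10986 W
Step 2 — input power: P_in = P/eta = 10986 / 0.67 = 16400 W
Therefore the shaft input power required = 16400 W.


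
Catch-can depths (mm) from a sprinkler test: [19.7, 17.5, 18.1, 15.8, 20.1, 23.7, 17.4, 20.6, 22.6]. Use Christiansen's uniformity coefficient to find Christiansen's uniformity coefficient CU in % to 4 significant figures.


Approach: apply Christiansen's uniformity coefficient, CU = (1 - mean_abs_deviation/mean)*100.
mean = 19.5000 mm
mean |d_i - mean| = 2.04444 mm
CU = (1 - 2.04444/19.5000)*100 = 89.52 %
Therefore Christiansen's uniformity coefficient CU = 89.52 %.


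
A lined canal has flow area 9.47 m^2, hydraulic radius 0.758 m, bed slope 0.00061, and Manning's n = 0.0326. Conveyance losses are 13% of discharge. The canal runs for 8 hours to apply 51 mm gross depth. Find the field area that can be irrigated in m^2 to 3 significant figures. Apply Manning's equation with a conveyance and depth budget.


Approach: apply Manning's equation with a conveyance and depth budget, Q = (1/n)*A*R^(2/3)*S^(1/2); Q_field = Q*(1-loss); Area = Q_field*t/(d/1000).
Step 1 — canal discharge (Manning's equation):
  Q = (1/0.0326) * 9.47 * 0.758^(2/3) * 0.00061^(1/2) = 5.9645 m^3/s
Step 2 — delivered flow: Q_field = 5.9645*(1 - 13/100) = 5.1891 m^3/s
Step 3 — volume delivered: V = 5.1891 * 8*3600 = 149450 m^3
Step 4 — area served: A = V / (depth/1000) = 149450 / 0.051 = 2930000 m^2
Therefore the field area that can be irrigated = 2930000 m^2.


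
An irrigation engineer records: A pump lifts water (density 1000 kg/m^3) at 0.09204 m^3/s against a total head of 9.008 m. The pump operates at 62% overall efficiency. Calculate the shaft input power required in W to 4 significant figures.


Approach: apply hydraulic power then efficiency conversion, P = rho*g*Q*H; P_in = P/eta.
Step 1 — hydraulic power (P = rho*g*Q*H):
  P = 1000 * 9.81 * 0.09204 * 9.008 = 8133.43 W
Step 2 — input power: P_in = P/eta = 8133.43 / 0.62 = 13120 W
Therefore the shaft input power required = 13120 W.


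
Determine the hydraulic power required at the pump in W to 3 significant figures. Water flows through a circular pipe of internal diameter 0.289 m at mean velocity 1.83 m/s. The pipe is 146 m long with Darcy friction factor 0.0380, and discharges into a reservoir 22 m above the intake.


Approach: apply continuity + Darcy-Weisbach + hydraulic power, Q = A*v; hf = f*(L/D)*(v^2/(2g)); H = static + hf; P = rho*g*Q*H.
Step 1 — flow rate (continuity, Q = A*v):
  A = pi*(0.289/2)^2 = 0.065597 m^2
  Q = 0.065597 * 1.83 = 0.12004 m^3/s
Step 2 — friction head loss (Darcy-Weisbach):
  hf = 0.0380 * (146/0.289) * (1.83^2 / (2*9.81))
  hf = 3.2767 m
Step 3 — total head: H = 22 + 3.2767 = 25.277 m
Step 4 — hydraulic power (P = rho*g*Q*H):
  P = 1000 * 9.81 * 0.12004 * 25.277 = 29800 W
Therefore the hydraulic power required at the pump = 29800 W.


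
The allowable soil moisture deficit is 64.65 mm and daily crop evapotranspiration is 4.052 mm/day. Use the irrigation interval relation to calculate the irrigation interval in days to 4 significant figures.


Approach: apply the irrigation interval relation, interval = SMD / ETc.
interval = 64.65 / 4.052 = 15.96 days
Therefore the irrigation interval = 15.96 days.


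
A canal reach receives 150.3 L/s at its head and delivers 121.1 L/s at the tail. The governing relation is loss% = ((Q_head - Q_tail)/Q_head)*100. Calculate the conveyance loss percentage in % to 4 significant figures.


loss = ((150.3 - 121.1)/150.3)*100 = 19.43 %
Therefore the conveyance loss percentage = 19.43 %.


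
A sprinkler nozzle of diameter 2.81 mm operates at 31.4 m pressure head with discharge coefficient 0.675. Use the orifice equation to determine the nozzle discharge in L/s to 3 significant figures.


Approach: apply the orifice equation, Q = Cd*A*sqrt(2*g*h), A = pi*(d/2)^2.
A = pi*(2.81e-3/2)^2 = 6.2016e-06 m^2
Q = 0.675 * 6.2016e-06 * sqrt(2*9.81*31.4) * 1000 = 0.104 L/s
Therefore the nozzle discharge = 0.104 L/s.


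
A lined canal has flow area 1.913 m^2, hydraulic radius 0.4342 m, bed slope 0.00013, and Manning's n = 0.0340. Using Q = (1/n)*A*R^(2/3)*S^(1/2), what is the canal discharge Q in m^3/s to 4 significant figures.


Q = (1/0.0340) * 1.913 * 0.4342^(2/3) * 0.00013^(1/2) = 0.3678 m^3/s
Therefore the canal discharge Q = 0.3678 m^3/s.


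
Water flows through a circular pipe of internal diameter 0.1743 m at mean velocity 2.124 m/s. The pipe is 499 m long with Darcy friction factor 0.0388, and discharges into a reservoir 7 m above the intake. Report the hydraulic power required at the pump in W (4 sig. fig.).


Approach: apply continuity + Darcy-Weisbach + hydraulic power, Q = A*v; hf = f*(L/D)*(v^2/(2g)); H = static + hf; P = rho*g*Q*H.
Step 1 — flow rate (continuity, Q = A*v):
  A = pi*(0.1743/2)^2 = 0.0238608 m^2
  Q = 0.0238608 * 2.124 = 0.0506803 m^3/s
Step 2 — friction head loss (Darcy-Weisbach):
  hf = 0.0388 * (499/0.1743) * (2.124^2 / (2*9.81))
  hf = 25.5414 m
Step 3 — total head: H = 7 + 25.5414 = 32.5414 m
Step 4 — hydraulic power (P = rho*g*Q*H):
  P = 1000 * 9.81 * 0.0506803 * 32.5414 = 16180 W
Therefore the hydraulic power required at the pump = 16180 W.


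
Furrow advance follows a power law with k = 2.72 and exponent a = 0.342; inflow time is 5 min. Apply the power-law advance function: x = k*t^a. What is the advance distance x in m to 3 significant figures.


x = 2.72 * 5^0.342 = 4.72 m
Therefore the advance distance x = 4.72 m.


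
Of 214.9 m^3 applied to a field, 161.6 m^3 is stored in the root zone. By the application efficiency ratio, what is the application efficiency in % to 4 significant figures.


Approach: apply the application efficiency ratio, Ea = (stored/applied)*100.
Ea = (161.6/214.9)*100 = 75.20 %
Therefore the application efficiency = 75.20 %.


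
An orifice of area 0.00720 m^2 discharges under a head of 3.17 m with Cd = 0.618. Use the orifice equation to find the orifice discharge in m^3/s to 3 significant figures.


Approach: apply the orifice equation, Q = Cd*A*sqrt(2*g*h).
Q = 0.618 * 0.00720 * sqrt(2*9.81*3.17) = 0.0351 m^3/s
Therefore the orifice discharge = 0.0351 m^3/s.
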